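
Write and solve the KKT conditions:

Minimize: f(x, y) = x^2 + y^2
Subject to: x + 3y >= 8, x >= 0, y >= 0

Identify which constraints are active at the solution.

KKT conditions for min x^2 + y^2 s.t. 1x + 3y >= 8, x >= 0, y >= 0:
Stationarity: 2x = mu*1 + mu_x, 2y = mu*3 + mu_y, with mu, mu_x, mu_y >= 0
Complementary slackness: mu*(x + 3y - 8) = 0, mu_x*x = 0, mu_y*y = 0
(0, 0) is infeasible (1*0 + 3*0 < 8), so if mu = 0 stationarity would force x = mu_x/2 >= 0, y = mu_y/2 >= 0 with mu_x*x = mu_y*y = 0, i.e. x = y = 0: contradiction. Hence mu > 0 and x + 3y = 8 is active.
Try x > 0, y > 0 (so mu_x = mu_y = 0): x = 1*mu/2, y = 3*mu/2
Substitute: 1*(1*mu/2) + 3*(3*mu/2) = 8
  mu*10/2 = 8 => mu = 8/5
x* = 4/5 > 0, y* = 12/5 > 0, consistent with mu_x = mu_y = 0.
f is convex and the constraints are linear, so this KKT point is the global minimum.
f* = 32/5
Active constraints: x + 3y >= 8 (holds with equality, mu = 8/5 > 0); x >= 0 and y >= 0 are inactive (mu_x = mu_y = 0).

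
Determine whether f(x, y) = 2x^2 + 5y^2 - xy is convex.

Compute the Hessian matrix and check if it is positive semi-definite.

f(x,y) = 2x^2 + 5y^2 - xy
Hessian H = [[4, -1], [-1, 10]]
trace(H) = 14, det(H) = 39
Eigenvalues: (14 +/- sqrt(40)) / 2 = 10.16, 3.838
Since both eigenvalues > 0, f is convex.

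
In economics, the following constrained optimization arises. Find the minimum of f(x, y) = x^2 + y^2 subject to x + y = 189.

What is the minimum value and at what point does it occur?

Substitute y = 189 - x into f(x,y) = x^2 + y^2:
g(x) = x^2 + (189 - x)^2 = 2x^2 - 378x + 35721
g'(x) = 4x - 378 = 0  =>  x = 189/2
y = 189 - 189/2 = 189/2
Minimum value = (189/2)^2 + (189/2)^2 = 35721/2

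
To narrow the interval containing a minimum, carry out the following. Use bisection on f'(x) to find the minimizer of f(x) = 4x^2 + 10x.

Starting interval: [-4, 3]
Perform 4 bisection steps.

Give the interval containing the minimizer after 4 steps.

Finding critical point of f(x) = 4x^2 + 10x using bisection on f'(x) = 8x + 10.
f'(x) = 0 when x = -5/4.
Starting interval: [-4, 3]
Step 1: mid = -1/2, f'(mid) = 6, new interval = [-4, -1/2]
Step 2: mid = -9/4, f'(mid) = -8, new interval = [-9/4, -1/2]
Step 3: mid = -11/8, f'(mid) = -1, new interval = [-11/8, -1/2]
Step 4: mid = -15/16, f'(mid) = 5/2, new interval = [-11/8, -15/16]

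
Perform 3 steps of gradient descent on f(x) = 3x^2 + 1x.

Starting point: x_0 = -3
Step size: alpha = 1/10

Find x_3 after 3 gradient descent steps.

f(x) = 3x^2 + 1x, f'(x) = 6x + (1)
Step 1: f'(-3) = -17, x_1 = -3 - 1/10 * -17 = -13/10
Step 2: f'(-13/10) = -34/5, x_2 = -13/10 - 1/10 * -34/5 = -31/50
Step 3: f'(-31/50) = -68/25, x_3 = -31/50 - 1/10 * -68/25 = -87/250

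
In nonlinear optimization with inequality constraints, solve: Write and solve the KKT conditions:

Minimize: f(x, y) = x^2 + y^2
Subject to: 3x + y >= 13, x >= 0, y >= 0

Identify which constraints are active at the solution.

KKT conditions for min x^2 + y^2 s.t. 3x + 1y >= 13, x >= 0, y >= 0:
Stationarity: 2x = mu*3 + mu_x, 2y = mu*1 + mu_y, with mu, mu_x, mu_y >= 0
Complementary slackness: mu*(3x + y - 13) = 0, mu_x*x = 0, mu_y*y = 0
(0, 0) is infeasible (3*0 + 1*0 < 13), so if mu = 0 stationarity would force x = mu_x/2 >= 0, y = mu_y/2 >= 0 with mu_x*x = mu_y*y = 0, i.e. x = y = 0: contradiction. Hence mu > 0 and 3x + y = 13 is active.
Try x > 0, y > 0 (so mu_x = mu_y = 0): x = 3*mu/2, y = 1*mu/2
Substitute: 3*(3*mu/2) + 1*(1*mu/2) = 13
  mu*10/2 = 13 => mu = 13/5
x* = 39/10 > 0, y* = 13/10 > 0, consistent with mu_x = mu_y = 0.
f is convex and the constraints are linear, so this KKT point is the global minimum.
f* = 169/10
Active constraints: 3x + y >= 13 (holds with equality, mu = 13/5 > 0); x >= 0 and y >= 0 are inactive (mu_x = mu_y = 0).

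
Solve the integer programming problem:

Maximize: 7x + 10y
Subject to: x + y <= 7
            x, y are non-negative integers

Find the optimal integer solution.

Objective: 7x + 10y, constraint: x + y <= 7
Coefficient of y is 10 > coefficient of x is 7, so allocate the entire budget to y.
Optimal: x = 0, y = 7, value = 70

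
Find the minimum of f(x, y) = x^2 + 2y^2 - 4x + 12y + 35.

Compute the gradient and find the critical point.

f(x,y) = x^2 + 2y^2 - 4x + 12y + 35
df/dx = 2x + (-4) = 0  =>  x = 2
df/dy = 4y + (12) = 0  =>  y = -3
f(2, -3) = 1*(2)^2 + 2*(-3)^2 + -4*(2) + 12*(-3) + 35 = 13
Hessian is diagonal with entries 2, 4 > 0, so this is a minimum.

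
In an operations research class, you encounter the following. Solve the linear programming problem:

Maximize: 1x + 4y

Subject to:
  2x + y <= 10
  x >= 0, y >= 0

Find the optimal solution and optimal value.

The feasible region has vertices at [(0, 0), (5, 0), (0, 10)].
Checking objective 1x + 4y at each vertex:
  (0, 0): 1*0 + 4*0 = 0
  (5, 0): 1*5 + 4*0 = 5
  (0, 10): 1*0 + 4*10 = 40
Maximum is 40 at (0, 10).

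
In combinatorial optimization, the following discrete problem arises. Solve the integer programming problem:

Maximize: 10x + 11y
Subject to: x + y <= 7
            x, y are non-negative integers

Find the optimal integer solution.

Objective: 10x + 11y, constraint: x + y <= 7
Coefficient of y is 11 > coefficient of x is 10, so allocate the entire budget to y.
Optimal: x = 0, y = 7, value = 77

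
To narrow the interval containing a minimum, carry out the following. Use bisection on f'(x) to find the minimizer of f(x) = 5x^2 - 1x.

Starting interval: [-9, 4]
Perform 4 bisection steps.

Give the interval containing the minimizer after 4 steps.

Finding critical point of f(x) = 5x^2 - 1x using bisection on f'(x) = 10x + -1.
f'(x) = 0 when x = 1/10.
Starting interval: [-9, 4]
Step 1: mid = -5/2, f'(mid) = -26, new interval = [-5/2, 4]
Step 2: mid = 3/4, f'(mid) = 13/2, new interval = [-5/2, 3/4]
Step 3: mid = -7/8, f'(mid) = -39/4, new interval = [-7/8, 3/4]
Step 4: mid = -1/16, f'(mid) = -13/8, new interval = [-1/16, 3/4]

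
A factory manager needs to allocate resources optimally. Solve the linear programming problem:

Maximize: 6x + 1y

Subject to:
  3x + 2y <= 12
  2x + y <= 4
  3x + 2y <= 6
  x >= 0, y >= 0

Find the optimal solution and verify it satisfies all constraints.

Feasible vertices: (0, 0), (0, 3), (2, 0)
Objective 6x + 1y at each vertex:
  (0, 0): 0
  (0, 3): 3
  (2, 0): 12
Maximum is 12 at (2, 0).
Verify constraints at (x, y) = (2, 0):
  3*2 + 2*0 = 6 <= 12
  2*2 + 1*0 = 4 <= 4 (active)
  3*2 + 2*0 = 6 <= 6 (active)
  x = 2 >= 0, y = 0 >= 0. All constraints satisfied.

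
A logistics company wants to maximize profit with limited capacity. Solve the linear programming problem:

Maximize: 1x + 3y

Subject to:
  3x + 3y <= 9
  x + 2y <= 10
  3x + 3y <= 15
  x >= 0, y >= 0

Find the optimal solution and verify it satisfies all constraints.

Feasible vertices: (0, 0), (0, 3), (3, 0)
Objective 1x + 3y at each vertex:
  (0, 0): 0
  (0, 3): 9
  (3, 0): 3
Maximum is 9 at (0, 3).
Verify constraints at (x, y) = (0, 3):
  3*0 + 3*3 = 9 <= 9 (active)
  1*0 + 2*3 = 6 <= 10
  3*0 + 3*3 = 9 <= 15
  x = 0 >= 0, y = 3 >= 0. All constraints satisfied.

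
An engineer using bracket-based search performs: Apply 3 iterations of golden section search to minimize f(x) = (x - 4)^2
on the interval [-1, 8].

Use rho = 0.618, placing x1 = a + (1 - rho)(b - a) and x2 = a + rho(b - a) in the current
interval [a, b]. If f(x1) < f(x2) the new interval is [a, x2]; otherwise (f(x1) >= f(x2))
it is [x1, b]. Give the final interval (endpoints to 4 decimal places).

Golden section search for min of f(x) = (x - 4)^2 on [-1, 8].
Each step: x1 = a + (1 - rho)(b - a), x2 = a + rho(b - a); if f(x1) < f(x2) keep [a, x2], otherwise keep [x1, b].
Step 1: [-1.0000, 8.0000], x1=2.4380 (f=2.4398), x2=4.5620 (f=0.3158); f(x1) > f(x2) => keep [2.4380, 8.0000]
Step 2: [2.4380, 8.0000], x1=4.5627 (f=0.3166), x2=5.8753 (f=3.5168); f(x1) < f(x2) => keep [2.4380, 5.8753]
Step 3: [2.4380, 5.8753], x1=3.7511 (f=0.0620), x2=4.5623 (f=0.3161); f(x1) < f(x2) => keep [2.4380, 4.5623]
Final interval: [2.4380, 4.5623]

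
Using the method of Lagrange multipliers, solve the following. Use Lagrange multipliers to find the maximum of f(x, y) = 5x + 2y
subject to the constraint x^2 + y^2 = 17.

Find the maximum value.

Set up Lagrange conditions: grad f = lambda * grad g
  5 = 2*lambda*x
  2 = 2*lambda*y
From these: x/y = 5/2, so x = 5t, y = 2t for some t.
Substitute into constraint: (5t)^2 + (2t)^2 = 17
  t^2 * 29 = 17
  t = sqrt(17/29)
Maximum = 5*x + 2*y = (5^2 + 2^2)*t = 29 * sqrt(17/29) = sqrt(493)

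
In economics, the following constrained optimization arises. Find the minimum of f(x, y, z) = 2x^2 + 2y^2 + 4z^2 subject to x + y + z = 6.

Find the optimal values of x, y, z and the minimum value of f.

Using Lagrange multipliers on f = 2x^2 + 2y^2 + 4z^2 with constraint x + y + z = 6:
Conditions: 2*2*x = lambda, 2*2*y = lambda, 2*4*z = lambda
So x = lambda/4, y = lambda/4, z = lambda/8
Substituting into constraint: lambda * (5/8) = 6
lambda = 48/5
x = 12/5, y = 12/5, z = 6/5
Minimum value = 144/5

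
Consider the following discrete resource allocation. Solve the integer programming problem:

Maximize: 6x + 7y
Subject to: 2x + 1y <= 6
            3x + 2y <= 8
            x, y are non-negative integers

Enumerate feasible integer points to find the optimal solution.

Constraint 1: 2x + 1y <= 6
Constraint 2: 3x + 2y <= 8
Feasible x range (need y >= 0): 0 <= x <= min(6/2, 8/3) => x in {0, ..., 2}.
Enumerate feasible integer points row by row (the coefficient of y is 7 > 0, so for each x the largest feasible y gives the best value):
  x = 0: y <= min((6 - 2*0)/1, (8 - 3*0)/2) => y in {0, ..., 4}; best 6*0 + 7*4 = 28
  x = 1: y <= min((6 - 2*1)/1, (8 - 3*1)/2) => y in {0, ..., 2}; best 6*1 + 7*2 = 20
  x = 2: y <= min((6 - 2*2)/1, (8 - 3*2)/2) => y in {0, ..., 1}; best 6*2 + 7*1 = 19
The maximum 6x + 7y = 28 is achieved at x = 0, y = 4.
Check: 2*0 + 1*4 = 4 <= 6 and 3*0 + 2*4 = 8 <= 8.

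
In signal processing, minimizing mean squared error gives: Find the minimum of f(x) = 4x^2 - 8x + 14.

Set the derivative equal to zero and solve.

f(x) = 4x^2 - 8x + 14
f'(x) = 8x + (-8) = 0
x = 8/8 = 1
f(1) = 10
Since f''(x) = 8 > 0, this is a minimum.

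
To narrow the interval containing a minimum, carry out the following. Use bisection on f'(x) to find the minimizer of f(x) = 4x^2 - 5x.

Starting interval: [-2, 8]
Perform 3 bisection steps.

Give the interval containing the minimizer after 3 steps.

Finding critical point of f(x) = 4x^2 - 5x using bisection on f'(x) = 8x + -5.
f'(x) = 0 when x = 5/8.
Starting interval: [-2, 8]
Step 1: mid = 3, f'(mid) = 19, new interval = [-2, 3]
Step 2: mid = 1/2, f'(mid) = -1, new interval = [1/2, 3]
Step 3: mid = 7/4, f'(mid) = 9, new interval = [1/2, 7/4]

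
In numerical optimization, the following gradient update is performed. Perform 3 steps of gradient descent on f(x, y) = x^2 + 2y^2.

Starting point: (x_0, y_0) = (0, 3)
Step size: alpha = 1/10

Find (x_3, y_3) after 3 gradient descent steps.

f(x,y) = x^2 + 2y^2
grad_x = 2x + 0y, grad_y = 4y + 0x
Step 1: grad = (0, 12), (0, 9/5)
Step 2: grad = (0, 36/5), (0, 27/25)
Step 3: grad = (0, 108/25), (0, 81/125)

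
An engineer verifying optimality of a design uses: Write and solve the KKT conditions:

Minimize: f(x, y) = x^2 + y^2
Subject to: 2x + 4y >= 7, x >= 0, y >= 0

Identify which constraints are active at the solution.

KKT conditions for min x^2 + y^2 s.t. 2x + 4y >= 7, x >= 0, y >= 0:
Stationarity: 2x = mu*2 + mu_x, 2y = mu*4 + mu_y, with mu, mu_x, mu_y >= 0
Complementary slackness: mu*(2x + 4y - 7) = 0, mu_x*x = 0, mu_y*y = 0
(0, 0) is infeasible (2*0 + 4*0 < 7), so if mu = 0 stationarity would force x = mu_x/2 >= 0, y = mu_y/2 >= 0 with mu_x*x = mu_y*y = 0, i.e. x = y = 0: contradiction. Hence mu > 0 and 2x + 4y = 7 is active.
Try x > 0, y > 0 (so mu_x = mu_y = 0): x = 2*mu/2, y = 4*mu/2
Substitute: 2*(2*mu/2) + 4*(4*mu/2) = 7
  mu*20/2 = 7 => mu = 7/10
x* = 7/10 > 0, y* = 7/5 > 0, consistent with mu_x = mu_y = 0.
f is convex and the constraints are linear, so this KKT point is the global minimum.
f* = 49/20
Active constraints: 2x + 4y >= 7 (holds with equality, mu = 7/10 > 0); x >= 0 and y >= 0 are inactive (mu_x = mu_y = 0).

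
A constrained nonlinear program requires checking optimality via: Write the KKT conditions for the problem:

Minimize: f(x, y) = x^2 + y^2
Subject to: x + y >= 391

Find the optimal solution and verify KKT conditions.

KKT conditions for min x^2 + y^2 s.t. x + y >= 391:
Stationarity: 2x = mu, 2y = mu
So x = y = mu/2.
Complementary slackness: mu*(x + y - 391) = 0
Primal feasibility: x + y >= 391; dual feasibility: mu >= 0
If mu = 0 then x = y = 0, but 0 + 0 < 391 is infeasible, so the constraint is active.
Constraint active: x + y = 2*(mu/2) = 391 => mu = 391
x = y = 391/2, f = 152881/2
Verify: stationarity 2*(391/2) = 391 = mu; primal 391/2 + 391/2 = 391 >= 391; dual mu = 391 >= 0; complementary slackness 391*(391 - 391) = 0. All KKT conditions hold.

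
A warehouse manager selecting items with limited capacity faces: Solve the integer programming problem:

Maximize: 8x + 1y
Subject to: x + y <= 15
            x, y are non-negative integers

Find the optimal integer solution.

Objective: 8x + 1y, constraint: x + y <= 15
Coefficient of x is 8 >= coefficient of y is 1, so allocate the entire budget to x.
Optimal: x = 15, y = 0, value = 120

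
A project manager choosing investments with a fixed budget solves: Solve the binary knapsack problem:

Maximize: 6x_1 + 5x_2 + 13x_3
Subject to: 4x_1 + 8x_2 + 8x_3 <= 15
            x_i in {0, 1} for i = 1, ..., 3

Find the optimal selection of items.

Items: item 1 (v=6, w=4), item 2 (v=5, w=8), item 3 (v=13, w=8)
Capacity: 15
Checking all 8 subsets (w = total weight, v = total value):
  {}: w = 0, v = 0
  {1}: w = 4, v = 6
  {2}: w = 8, v = 5
  {3}: w = 8, v = 13
  {1, 2}: w = 12, v = 11
  {1, 3}: w = 12, v = 19
  {2, 3}: w = 16 > 15, infeasible
  {1, 2, 3}: w = 20 > 15, infeasible
Best feasible subset: items [1, 3]
Total weight: 12 <= 15, total value: 19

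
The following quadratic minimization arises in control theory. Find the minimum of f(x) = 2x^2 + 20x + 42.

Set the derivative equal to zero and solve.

f(x) = 2x^2 + 20x + 42
f'(x) = 4x + (20) = 0
x = -20/4 = -5
f(-5) = -8
Since f''(x) = 4 > 0, this is a minimum.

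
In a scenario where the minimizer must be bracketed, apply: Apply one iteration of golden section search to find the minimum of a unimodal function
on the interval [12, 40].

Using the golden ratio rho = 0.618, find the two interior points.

Golden section search on [12, 40].
Golden ratio rho = 0.618 (approx).
Interior points:
  x_1 = 12 + (1-0.618)*28 = 22.6960
  x_2 = 12 + 0.618*28 = 29.3040
Compare f(x_1) and f(x_2) to determine which subinterval to keep.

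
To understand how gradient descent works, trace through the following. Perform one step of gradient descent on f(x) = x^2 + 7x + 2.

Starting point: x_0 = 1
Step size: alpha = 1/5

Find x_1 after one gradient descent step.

f(x) = x^2 + 7x + 2
f'(x) = 2x + 7
f'(1) = 2*1 + (7) = 9
x_1 = x_0 - alpha * f'(x_0) = 1 - 1/5 * 9 = -4/5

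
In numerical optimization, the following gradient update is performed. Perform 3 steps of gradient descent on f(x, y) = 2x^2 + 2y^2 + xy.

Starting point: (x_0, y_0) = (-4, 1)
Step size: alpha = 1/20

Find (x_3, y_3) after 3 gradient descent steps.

f(x,y) = 2x^2 + 2y^2 + xy
grad_x = 4x + 1y, grad_y = 4y + 1x
Step 1: grad = (-15, 0), (-13/4, 1)
Step 2: grad = (-12, 3/4), (-53/20, 77/80)
Step 3: grad = (-771/80, 6/5), (-3469/1600, 361/400)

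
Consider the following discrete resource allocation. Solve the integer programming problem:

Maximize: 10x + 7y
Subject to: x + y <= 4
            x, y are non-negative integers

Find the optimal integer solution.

Objective: 10x + 7y, constraint: x + y <= 4
Coefficient of x is 10 >= coefficient of y is 7, so allocate the entire budget to x.
Optimal: x = 4, y = 0, value = 40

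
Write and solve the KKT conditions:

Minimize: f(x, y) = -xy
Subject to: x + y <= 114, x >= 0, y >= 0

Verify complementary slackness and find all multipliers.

Problem: min -xy s.t. x + y <= 114 (multiplier lambda), x >= 0 (mu_x), y >= 0 (mu_y)
KKT stationarity: -y + lambda - mu_x = 0, -x + lambda - mu_y = 0, with lambda, mu_x, mu_y >= 0
Complementary slackness: lambda*(x + y - 114) = 0, mu_x*x = 0, mu_y*y = 0
If lambda = 0: y = -mu_x <= 0 and x = -mu_y <= 0 force x = y = 0 with f = 0; but x = y = 57 is feasible with f = -3249 < 0, so this is not the minimum. Hence lambda > 0 and x + y = 114.
Try x > 0, y > 0 (so mu_x = mu_y = 0): y = lambda, x = lambda => x = y = lambda
x + y = 114 => 2*lambda = 114 => lambda = 57
x* = y* = 57 > 0, consistent with mu_x = mu_y = 0.
(Any feasible point with x = 0 or y = 0 has f = 0 > -3249, so the minimum is not on those boundaries.)
min(-xy) = -3249 (i.e. max xy = 3249)
Multipliers: lambda = 57, mu_x = 0, mu_y = 0
Complementary slackness: lambda*(x + y - 114) = 57*(57 + 57 - 114) = 0, mu_x*x = 0*57 = 0, mu_y*y = 0*57 = 0. Satisfied.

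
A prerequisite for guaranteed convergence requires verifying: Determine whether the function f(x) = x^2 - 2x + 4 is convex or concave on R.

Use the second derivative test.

f(x) = x^2 - 2x + 4
f'(x) = 2x - 2
f''(x) = 2
Since f''(x) = 2 > 0 for all x, f is convex on R.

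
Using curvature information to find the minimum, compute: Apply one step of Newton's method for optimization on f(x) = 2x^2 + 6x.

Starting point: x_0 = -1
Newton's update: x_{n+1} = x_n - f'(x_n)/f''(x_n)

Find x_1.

f(x) = 2x^2 + 6x
f'(x) = 4x + (6), f''(x) = 4
Newton step: x_1 = x_0 - f'(x_0)/f''(x_0)
f'(-1) = 2
x_1 = -1 - 2/4 = -3/2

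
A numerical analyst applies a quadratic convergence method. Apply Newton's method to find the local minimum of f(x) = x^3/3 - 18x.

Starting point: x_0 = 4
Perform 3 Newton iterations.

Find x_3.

f(x) = x^3/3 - 18x
f'(x) = x^2 - 18, f''(x) = 2x
Newton update: x_{n+1} = x_n - (x_n^2 - 18)/(2*x_n)
Step 1: x_0 = 4, f'=-2, f''=8, x_1 = 17/4
Step 2: x_1 = 17/4, f'=1/16, f''=17/2, x_2 = 577/136
Step 3: x_2 = 577/136, f'=1/18496, f''=577/68, x_3 = 665857/156944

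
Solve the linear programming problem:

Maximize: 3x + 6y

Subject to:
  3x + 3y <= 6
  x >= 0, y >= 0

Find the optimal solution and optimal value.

The feasible region has vertices at [(0, 0), (2, 0), (0, 2)].
Checking objective 3x + 6y at each vertex:
  (0, 0): 3*0 + 6*0 = 0
  (2, 0): 3*2 + 6*0 = 6
  (0, 2): 3*0 + 6*2 = 12
Maximum is 12 at (0, 2).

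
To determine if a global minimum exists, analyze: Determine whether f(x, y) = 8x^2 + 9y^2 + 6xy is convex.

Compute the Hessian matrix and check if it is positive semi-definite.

f(x,y) = 8x^2 + 9y^2 + 6xy
Hessian H = [[16, 6], [6, 18]]
trace(H) = 34, det(H) = 252
Eigenvalues: (34 +/- sqrt(148)) / 2 = 23.08, 10.92
Since both eigenvalues > 0, f is convex.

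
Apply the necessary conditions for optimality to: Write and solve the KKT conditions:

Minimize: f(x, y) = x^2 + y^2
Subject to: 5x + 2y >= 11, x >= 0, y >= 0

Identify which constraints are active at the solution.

KKT conditions for min x^2 + y^2 s.t. 5x + 2y >= 11, x >= 0, y >= 0:
Stationarity: 2x = mu*5 + mu_x, 2y = mu*2 + mu_y, with mu, mu_x, mu_y >= 0
Complementary slackness: mu*(5x + 2y - 11) = 0, mu_x*x = 0, mu_y*y = 0
(0, 0) is infeasible (5*0 + 2*0 < 11), so if mu = 0 stationarity would force x = mu_x/2 >= 0, y = mu_y/2 >= 0 with mu_x*x = mu_y*y = 0, i.e. x = y = 0: contradiction. Hence mu > 0 and 5x + 2y = 11 is active.
Try x > 0, y > 0 (so mu_x = mu_y = 0): x = 5*mu/2, y = 2*mu/2
Substitute: 5*(5*mu/2) + 2*(2*mu/2) = 11
  mu*29/2 = 11 => mu = 22/29
x* = 55/29 > 0, y* = 22/29 > 0, consistent with mu_x = mu_y = 0.
f is convex and the constraints are linear, so this KKT point is the global minimum.
f* = 121/29
Active constraints: 5x + 2y >= 11 (holds with equality, mu = 22/29 > 0); x >= 0 and y >= 0 are inactive (mu_x = mu_y = 0).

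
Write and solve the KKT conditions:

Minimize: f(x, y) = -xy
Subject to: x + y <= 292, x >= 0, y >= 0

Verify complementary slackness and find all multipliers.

Problem: min -xy s.t. x + y <= 292 (multiplier lambda), x >= 0 (mu_x), y >= 0 (mu_y)
KKT stationarity: -y + lambda - mu_x = 0, -x + lambda - mu_y = 0, with lambda, mu_x, mu_y >= 0
Complementary slackness: lambda*(x + y - 292) = 0, mu_x*x = 0, mu_y*y = 0
If lambda = 0: y = -mu_x <= 0 and x = -mu_y <= 0 force x = y = 0 with f = 0; but x = y = 146 is feasible with f = -21316 < 0, so this is not the minimum. Hence lambda > 0 and x + y = 292.
Try x > 0, y > 0 (so mu_x = mu_y = 0): y = lambda, x = lambda => x = y = lambda
x + y = 292 => 2*lambda = 292 => lambda = 146
x* = y* = 146 > 0, consistent with mu_x = mu_y = 0.
(Any feasible point with x = 0 or y = 0 has f = 0 > -21316, so the minimum is not on those boundaries.)
min(-xy) = -21316 (i.e. max xy = 21316)
Multipliers: lambda = 146, mu_x = 0, mu_y = 0
Complementary slackness: lambda*(x + y - 292) = 146*(146 + 146 - 292) = 0, mu_x*x = 0*146 = 0, mu_y*y = 0*146 = 0. Satisfied.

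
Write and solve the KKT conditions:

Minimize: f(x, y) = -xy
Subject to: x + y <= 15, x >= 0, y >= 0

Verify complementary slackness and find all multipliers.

Problem: min -xy s.t. x + y <= 15 (multiplier lambda), x >= 0 (mu_x), y >= 0 (mu_y)
KKT stationarity: -y + lambda - mu_x = 0, -x + lambda - mu_y = 0, with lambda, mu_x, mu_y >= 0
Complementary slackness: lambda*(x + y - 15) = 0, mu_x*x = 0, mu_y*y = 0
If lambda = 0: y = -mu_x <= 0 and x = -mu_y <= 0 force x = y = 0 with f = 0; but x = y = 15/2 is feasible with f = -225/4 < 0, so this is not the minimum. Hence lambda > 0 and x + y = 15.
Try x > 0, y > 0 (so mu_x = mu_y = 0): y = lambda, x = lambda => x = y = lambda
x + y = 15 => 2*lambda = 15 => lambda = 15/2
x* = y* = 15/2 > 0, consistent with mu_x = mu_y = 0.
(Any feasible point with x = 0 or y = 0 has f = 0 > -225/4, so the minimum is not on those boundaries.)
min(-xy) = -225/4 (i.e. max xy = 225/4)
Multipliers: lambda = 15/2, mu_x = 0, mu_y = 0
Complementary slackness: lambda*(x + y - 15) = 15/2*(15/2 + 15/2 - 15) = 0, mu_x*x = 0*15/2 = 0, mu_y*y = 0*15/2 = 0. Satisfied.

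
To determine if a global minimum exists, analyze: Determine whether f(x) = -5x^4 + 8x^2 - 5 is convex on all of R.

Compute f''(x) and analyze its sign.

f(x) = -5x^4 + 8x^2 - 5
f'(x) = -20x^3 + 16x
f''(x) = -60x^2 + 16
f''(x) = -60x^2 + 16 -> -inf as |x| -> inf
Therefore, f is not globally convex on R.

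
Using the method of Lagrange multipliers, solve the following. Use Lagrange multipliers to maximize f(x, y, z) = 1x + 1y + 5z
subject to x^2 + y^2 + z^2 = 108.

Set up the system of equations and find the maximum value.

Lagrange conditions: 1 = 2*lambda*x, 1 = 2*lambda*y, 5 = 2*lambda*z
So x:1 = y:1 = z:5, i.e. x = 1t, y = 1t, z = 5t
Constraint: t^2*(1^2 + 1^2 + 5^2) = 108
  t^2 * 27 = 108  =>  t = sqrt(4)
Maximum = 1*1t + 1*1t + 5*5t = 27*sqrt(4) = 54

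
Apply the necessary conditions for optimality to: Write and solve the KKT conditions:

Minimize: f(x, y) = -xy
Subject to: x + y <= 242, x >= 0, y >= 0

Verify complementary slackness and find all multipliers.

Problem: min -xy s.t. x + y <= 242 (multiplier lambda), x >= 0 (mu_x), y >= 0 (mu_y)
KKT stationarity: -y + lambda - mu_x = 0, -x + lambda - mu_y = 0, with lambda, mu_x, mu_y >= 0
Complementary slackness: lambda*(x + y - 242) = 0, mu_x*x = 0, mu_y*y = 0
If lambda = 0: y = -mu_x <= 0 and x = -mu_y <= 0 force x = y = 0 with f = 0; but x = y = 121 is feasible with f = -14641 < 0, so this is not the minimum. Hence lambda > 0 and x + y = 242.
Try x > 0, y > 0 (so mu_x = mu_y = 0): y = lambda, x = lambda => x = y = lambda
x + y = 242 => 2*lambda = 242 => lambda = 121
x* = y* = 121 > 0, consistent with mu_x = mu_y = 0.
(Any feasible point with x = 0 or y = 0 has f = 0 > -14641, so the minimum is not on those boundaries.)
min(-xy) = -14641 (i.e. max xy = 14641)
Multipliers: lambda = 121, mu_x = 0, mu_y = 0
Complementary slackness: lambda*(x + y - 242) = 121*(121 + 121 - 242) = 0, mu_x*x = 0*121 = 0, mu_y*y = 0*121 = 0. Satisfied.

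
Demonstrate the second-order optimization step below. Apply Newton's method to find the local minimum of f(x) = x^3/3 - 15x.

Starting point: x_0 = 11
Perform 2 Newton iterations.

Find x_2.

f(x) = x^3/3 - 15x
f'(x) = x^2 - 15, f''(x) = 2x
Newton update: x_{n+1} = x_n - (x_n^2 - 15)/(2*x_n)
Step 1: x_0 = 11, f'=106, f''=22, x_1 = 68/11
Step 2: x_1 = 68/11, f'=2809/121, f''=136/11, x_2 = 6439/1496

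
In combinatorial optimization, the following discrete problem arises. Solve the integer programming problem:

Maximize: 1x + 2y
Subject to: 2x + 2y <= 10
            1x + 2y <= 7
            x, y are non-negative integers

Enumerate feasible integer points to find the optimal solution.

Constraint 1: 2x + 2y <= 10
Constraint 2: 1x + 2y <= 7
Feasible x range (need y >= 0): 0 <= x <= min(10/2, 7/1) => x in {0, ..., 5}.
Enumerate feasible integer points row by row (the coefficient of y is 2 > 0, so for each x the largest feasible y gives the best value):
  x = 0: y <= min((10 - 2*0)/2, (7 - 1*0)/2) => y in {0, ..., 3}; best 1*0 + 2*3 = 6
  x = 1: y <= min((10 - 2*1)/2, (7 - 1*1)/2) => y in {0, ..., 3}; best 1*1 + 2*3 = 7
  x = 2: y <= min((10 - 2*2)/2, (7 - 1*2)/2) => y in {0, ..., 2}; best 1*2 + 2*2 = 6
  x = 3: y <= min((10 - 2*3)/2, (7 - 1*3)/2) => y in {0, ..., 2}; best 1*3 + 2*2 = 7
  x = 4: y <= min((10 - 2*4)/2, (7 - 1*4)/2) => y in {0, ..., 1}; best 1*4 + 2*1 = 6
  x = 5: y <= min((10 - 2*5)/2, (7 - 1*5)/2) => y in {0}; best 1*5 + 2*0 = 5
The maximum 1x + 2y = 7 is achieved at x = 1, y = 3.
(The same value 7 is also attained at (3, 2).)
Check: 2*1 + 2*3 = 8 <= 10 and 1*1 + 2*3 = 7 <= 7.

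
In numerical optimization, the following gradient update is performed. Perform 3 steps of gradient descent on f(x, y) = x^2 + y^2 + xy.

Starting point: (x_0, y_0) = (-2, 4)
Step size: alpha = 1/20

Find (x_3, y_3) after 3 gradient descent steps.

f(x,y) = x^2 + y^2 + xy
grad_x = 2x + 1y, grad_y = 2y + 1x
Step 1: grad = (0, 6), (-2, 37/10)
Step 2: grad = (-3/10, 27/5), (-397/200, 343/100)
Step 3: grad = (-27/50, 39/8), (-979/500, 2549/800)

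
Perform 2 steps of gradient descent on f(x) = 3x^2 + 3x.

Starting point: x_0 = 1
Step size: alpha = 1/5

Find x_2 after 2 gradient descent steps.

f(x) = 3x^2 + 3x, f'(x) = 6x + (3)
Step 1: f'(1) = 9, x_1 = 1 - 1/5 * 9 = -4/5
Step 2: f'(-4/5) = -9/5, x_2 = -4/5 - 1/5 * -9/5 = -11/25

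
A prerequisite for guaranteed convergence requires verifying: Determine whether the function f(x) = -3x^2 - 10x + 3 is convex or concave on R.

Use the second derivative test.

f(x) = -3x^2 - 10x + 3
f'(x) = -6x - 10
f''(x) = -6
Since f''(x) = -6 < 0 for all x, f is concave on R.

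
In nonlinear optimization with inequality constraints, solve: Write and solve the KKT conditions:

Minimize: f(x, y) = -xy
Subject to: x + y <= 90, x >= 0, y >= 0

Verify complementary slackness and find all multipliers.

Problem: min -xy s.t. x + y <= 90 (multiplier lambda), x >= 0 (mu_x), y >= 0 (mu_y)
KKT stationarity: -y + lambda - mu_x = 0, -x + lambda - mu_y = 0, with lambda, mu_x, mu_y >= 0
Complementary slackness: lambda*(x + y - 90) = 0, mu_x*x = 0, mu_y*y = 0
If lambda = 0: y = -mu_x <= 0 and x = -mu_y <= 0 force x = y = 0 with f = 0; but x = y = 45 is feasible with f = -2025 < 0, so this is not the minimum. Hence lambda > 0 and x + y = 90.
Try x > 0, y > 0 (so mu_x = mu_y = 0): y = lambda, x = lambda => x = y = lambda
x + y = 90 => 2*lambda = 90 => lambda = 45
x* = y* = 45 > 0, consistent with mu_x = mu_y = 0.
(Any feasible point with x = 0 or y = 0 has f = 0 > -2025, so the minimum is not on those boundaries.)
min(-xy) = -2025 (i.e. max xy = 2025)
Multipliers: lambda = 45, mu_x = 0, mu_y = 0
Complementary slackness: lambda*(x + y - 90) = 45*(45 + 45 - 90) = 0, mu_x*x = 0*45 = 0, mu_y*y = 0*45 = 0. Satisfied.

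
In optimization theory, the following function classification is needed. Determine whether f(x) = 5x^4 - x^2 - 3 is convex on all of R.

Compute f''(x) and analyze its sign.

f(x) = 5x^4 - x^2 - 3
f'(x) = 20x^3 + -2x
f''(x) = 60x^2 + -2
f''(0) = -2 < 0, so not convex near x = 0
Therefore, f is not globally convex on R.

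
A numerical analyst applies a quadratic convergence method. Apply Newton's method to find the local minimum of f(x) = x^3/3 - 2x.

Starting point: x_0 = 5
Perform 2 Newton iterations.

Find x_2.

f(x) = x^3/3 - 2x
f'(x) = x^2 - 2, f''(x) = 2x
Newton update: x_{n+1} = x_n - (x_n^2 - 2)/(2*x_n)
Step 1: x_0 = 5, f'=23, f''=10, x_1 = 27/10
Step 2: x_1 = 27/10, f'=529/100, f''=27/5, x_2 = 929/540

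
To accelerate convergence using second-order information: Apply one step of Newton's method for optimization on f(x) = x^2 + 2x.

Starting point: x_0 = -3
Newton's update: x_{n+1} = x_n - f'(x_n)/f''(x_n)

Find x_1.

f(x) = x^2 + 2x
f'(x) = 2x + (2), f''(x) = 2
Newton step: x_1 = x_0 - f'(x_0)/f''(x_0)
f'(-3) = -4
x_1 = -3 - -4/2 = -1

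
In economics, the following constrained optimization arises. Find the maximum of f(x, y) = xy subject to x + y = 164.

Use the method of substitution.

Substitute y = 164 - x into f(x,y) = xy:
g(x) = x(164 - x) = 164x - x^2
g'(x) = 164 - 2x = 0  =>  x = 82
y = 164 - 82 = 82
Maximum value = 82 * 82 = 6724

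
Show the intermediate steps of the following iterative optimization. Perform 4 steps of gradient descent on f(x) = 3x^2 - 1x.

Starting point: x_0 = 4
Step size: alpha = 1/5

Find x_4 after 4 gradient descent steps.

f(x) = 3x^2 - 1x, f'(x) = 6x + (-1)
Step 1: f'(4) = 23, x_1 = 4 - 1/5 * 23 = -3/5
Step 2: f'(-3/5) = -23/5, x_2 = -3/5 - 1/5 * -23/5 = 8/25
Step 3: f'(8/25) = 23/25, x_3 = 8/25 - 1/5 * 23/25 = 17/125
Step 4: f'(17/125) = -23/125, x_4 = 17/125 - 1/5 * -23/125 = 108/625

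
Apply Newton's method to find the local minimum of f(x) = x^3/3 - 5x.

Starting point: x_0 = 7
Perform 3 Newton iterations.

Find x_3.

f(x) = x^3/3 - 5x
f'(x) = x^2 - 5, f''(x) = 2x
Newton update: x_{n+1} = x_n - (x_n^2 - 5)/(2*x_n)
Step 1: x_0 = 7, f'=44, f''=14, x_1 = 27/7
Step 2: x_1 = 27/7, f'=484/49, f''=54/7, x_2 = 487/189
Step 3: x_2 = 487/189, f'=58564/35721, f''=974/189, x_3 = 207887/92043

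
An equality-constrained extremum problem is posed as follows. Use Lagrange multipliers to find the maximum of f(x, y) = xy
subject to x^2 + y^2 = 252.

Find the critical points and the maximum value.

Lagrange conditions: y = 2*lambda*x and x = 2*lambda*y
If x = 0 then y = 0, violating the constraint, so x, y != 0.
Dividing: y/x = x/y => x^2 = y^2 => y = x or y = -x
Constraint: 2x^2 = 252 => x^2 = 126 => x = +/-sqrt(126)
Critical points: (sqrt(126), sqrt(126)), (-sqrt(126), -sqrt(126)), (sqrt(126), -sqrt(126)), (-sqrt(126), sqrt(126))
  y = x:  xy = x^2 = 126  at (sqrt(126), sqrt(126)) and (-sqrt(126), -sqrt(126))
  y = -x: xy = -x^2 = -126 at (sqrt(126), -sqrt(126)) and (-sqrt(126), sqrt(126))
Maximum xy = 126 at (sqrt(126), sqrt(126)) and (-sqrt(126), -sqrt(126))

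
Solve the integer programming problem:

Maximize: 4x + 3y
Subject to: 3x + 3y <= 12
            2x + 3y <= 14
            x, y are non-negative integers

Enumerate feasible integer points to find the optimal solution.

Constraint 1: 3x + 3y <= 12
Constraint 2: 2x + 3y <= 14
Feasible x range (need y >= 0): 0 <= x <= min(12/3, 14/2) => x in {0, ..., 4}.
Enumerate feasible integer points row by row (the coefficient of y is 3 > 0, so for each x the largest feasible y gives the best value):
  x = 0: y <= min((12 - 3*0)/3, (14 - 2*0)/3) => y in {0, ..., 4}; best 4*0 + 3*4 = 12
  x = 1: y <= min((12 - 3*1)/3, (14 - 2*1)/3) => y in {0, ..., 3}; best 4*1 + 3*3 = 13
  x = 2: y <= min((12 - 3*2)/3, (14 - 2*2)/3) => y in {0, ..., 2}; best 4*2 + 3*2 = 14
  x = 3: y <= min((12 - 3*3)/3, (14 - 2*3)/3) => y in {0, ..., 1}; best 4*3 + 3*1 = 15
  x = 4: y <= min((12 - 3*4)/3, (14 - 2*4)/3) => y in {0}; best 4*4 + 3*0 = 16
The maximum 4x + 3y = 16 is achieved at x = 4, y = 0.
Check: 3*4 + 3*0 = 12 <= 12 and 2*4 + 3*0 = 8 <= 14.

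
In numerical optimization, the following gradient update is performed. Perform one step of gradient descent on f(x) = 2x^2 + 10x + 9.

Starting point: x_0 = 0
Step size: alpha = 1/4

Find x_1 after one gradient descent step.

f(x) = 2x^2 + 10x + 9
f'(x) = 4x + 10
f'(0) = 4*0 + (10) = 10
x_1 = x_0 - alpha * f'(x_0) = 0 - 1/4 * 10 = -5/2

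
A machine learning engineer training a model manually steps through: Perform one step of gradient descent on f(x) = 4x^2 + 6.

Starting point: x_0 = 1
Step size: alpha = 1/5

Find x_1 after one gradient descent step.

f(x) = 4x^2 + 6
f'(x) = 8x + 0
f'(1) = 8*1 + (0) = 8
x_1 = x_0 - alpha * f'(x_0) = 1 - 1/5 * 8 = -3/5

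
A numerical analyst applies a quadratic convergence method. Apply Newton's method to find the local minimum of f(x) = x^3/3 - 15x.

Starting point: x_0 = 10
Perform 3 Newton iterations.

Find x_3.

f(x) = x^3/3 - 15x
f'(x) = x^2 - 15, f''(x) = 2x
Newton update: x_{n+1} = x_n - (x_n^2 - 15)/(2*x_n)
Step 1: x_0 = 10, f'=85, f''=20, x_1 = 23/4
Step 2: x_1 = 23/4, f'=289/16, f''=23/2, x_2 = 769/184
Step 3: x_2 = 769/184, f'=83521/33856, f''=769/92, x_3 = 1099201/282992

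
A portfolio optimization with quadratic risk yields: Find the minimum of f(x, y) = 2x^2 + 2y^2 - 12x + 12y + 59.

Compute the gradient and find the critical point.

f(x,y) = 2x^2 + 2y^2 - 12x + 12y + 59
df/dx = 4x + (-12) = 0  =>  x = 3
df/dy = 4y + (12) = 0  =>  y = -3
f(3, -3) = 2*(3)^2 + 2*(-3)^2 + -12*(3) + 12*(-3) + 59 = 23
Hessian is diagonal with entries 4, 4 > 0, so this is a minimum.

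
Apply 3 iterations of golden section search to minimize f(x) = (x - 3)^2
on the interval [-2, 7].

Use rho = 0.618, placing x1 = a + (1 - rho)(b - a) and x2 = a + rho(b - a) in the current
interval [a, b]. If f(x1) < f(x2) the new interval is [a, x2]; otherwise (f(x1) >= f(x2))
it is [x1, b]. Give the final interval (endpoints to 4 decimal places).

Golden section search for min of f(x) = (x - 3)^2 on [-2, 7].
Each step: x1 = a + (1 - rho)(b - a), x2 = a + rho(b - a); if f(x1) < f(x2) keep [a, x2], otherwise keep [x1, b].
Step 1: [-2.0000, 7.0000], x1=1.4380 (f=2.4398), x2=3.5620 (f=0.3158); f(x1) > f(x2) => keep [1.4380, 7.0000]
Step 2: [1.4380, 7.0000], x1=3.5627 (f=0.3166), x2=4.8753 (f=3.5168); f(x1) < f(x2) => keep [1.4380, 4.8753]
Step 3: [1.4380, 4.8753], x1=2.7511 (f=0.0620), x2=3.5623 (f=0.3161); f(x1) < f(x2) => keep [1.4380, 3.5623]
Final interval: [1.4380, 3.5623]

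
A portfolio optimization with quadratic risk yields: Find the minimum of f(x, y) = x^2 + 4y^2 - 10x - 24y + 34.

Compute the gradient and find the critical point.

f(x,y) = x^2 + 4y^2 - 10x - 24y + 34
df/dx = 2x + (-10) = 0  =>  x = 5
df/dy = 8y + (-24) = 0  =>  y = 3
f(5, 3) = 1*(5)^2 + 4*(3)^2 + -10*(5) + -24*(3) + 34 = -27
Hessian is diagonal with entries 2, 8 > 0, so this is a minimum.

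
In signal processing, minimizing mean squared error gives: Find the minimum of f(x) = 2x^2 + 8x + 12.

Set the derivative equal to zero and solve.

f(x) = 2x^2 + 8x + 12
f'(x) = 4x + (8) = 0
x = -8/4 = -2
f(-2) = 4
Since f''(x) = 4 > 0, this is a minimum.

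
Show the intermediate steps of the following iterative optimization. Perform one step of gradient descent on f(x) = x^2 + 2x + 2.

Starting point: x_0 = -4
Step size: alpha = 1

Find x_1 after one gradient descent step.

f(x) = x^2 + 2x + 2
f'(x) = 2x + 2
f'(-4) = 2*-4 + (2) = -6
x_1 = x_0 - alpha * f'(x_0) = -4 - 1 * -6 = 2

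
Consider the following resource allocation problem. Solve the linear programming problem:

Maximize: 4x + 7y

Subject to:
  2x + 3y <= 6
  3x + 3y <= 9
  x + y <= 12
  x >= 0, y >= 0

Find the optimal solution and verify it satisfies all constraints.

Feasible vertices: (0, 0), (0, 2), (3, 0)
Objective 4x + 7y at each vertex:
  (0, 0): 0
  (0, 2): 14
  (3, 0): 12
Maximum is 14 at (0, 2).
Verify constraints at (x, y) = (0, 2):
  2*0 + 3*2 = 6 <= 6 (active)
  3*0 + 3*2 = 6 <= 9
  1*0 + 1*2 = 2 <= 12
  x = 0 >= 0, y = 2 >= 0. All constraints satisfied.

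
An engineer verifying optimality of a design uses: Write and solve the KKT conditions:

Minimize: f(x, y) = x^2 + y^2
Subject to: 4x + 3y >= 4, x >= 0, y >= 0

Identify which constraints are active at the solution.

KKT conditions for min x^2 + y^2 s.t. 4x + 3y >= 4, x >= 0, y >= 0:
Stationarity: 2x = mu*4 + mu_x, 2y = mu*3 + mu_y, with mu, mu_x, mu_y >= 0
Complementary slackness: mu*(4x + 3y - 4) = 0, mu_x*x = 0, mu_y*y = 0
(0, 0) is infeasible (4*0 + 3*0 < 4), so if mu = 0 stationarity would force x = mu_x/2 >= 0, y = mu_y/2 >= 0 with mu_x*x = mu_y*y = 0, i.e. x = y = 0: contradiction. Hence mu > 0 and 4x + 3y = 4 is active.
Try x > 0, y > 0 (so mu_x = mu_y = 0): x = 4*mu/2, y = 3*mu/2
Substitute: 4*(4*mu/2) + 3*(3*mu/2) = 4
  mu*25/2 = 4 => mu = 8/25
x* = 16/25 > 0, y* = 12/25 > 0, consistent with mu_x = mu_y = 0.
f is convex and the constraints are linear, so this KKT point is the global minimum.
f* = 16/25
Active constraints: 4x + 3y >= 4 (holds with equality, mu = 8/25 > 0); x >= 0 and y >= 0 are inactive (mu_x = mu_y = 0).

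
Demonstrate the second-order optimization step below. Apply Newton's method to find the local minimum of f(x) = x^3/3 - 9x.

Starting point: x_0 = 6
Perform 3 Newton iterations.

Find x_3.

f(x) = x^3/3 - 9x
f'(x) = x^2 - 9, f''(x) = 2x
Newton update: x_{n+1} = x_n - (x_n^2 - 9)/(2*x_n)
Step 1: x_0 = 6, f'=27, f''=12, x_1 = 15/4
Step 2: x_1 = 15/4, f'=81/16, f''=15/2, x_2 = 123/40
Step 3: x_2 = 123/40, f'=729/1600, f''=123/20, x_3 = 9843/3280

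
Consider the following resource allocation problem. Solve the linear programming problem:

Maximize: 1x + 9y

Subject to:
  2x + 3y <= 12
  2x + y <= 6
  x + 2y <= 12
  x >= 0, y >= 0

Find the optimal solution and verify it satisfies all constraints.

Feasible vertices: (0, 0), (0, 4), (3/2, 3), (3, 0)
Objective 1x + 9y at each vertex:
  (0, 0): 0
  (0, 4): 36
  (3/2, 3): 57/2
  (3, 0): 3
Maximum is 36 at (0, 4).
Verify constraints at (x, y) = (0, 4):
  2*0 + 3*4 = 12 <= 12 (active)
  2*0 + 1*4 = 4 <= 6
  1*0 + 2*4 = 8 <= 12
  x = 0 >= 0, y = 4 >= 0. All constraints satisfied.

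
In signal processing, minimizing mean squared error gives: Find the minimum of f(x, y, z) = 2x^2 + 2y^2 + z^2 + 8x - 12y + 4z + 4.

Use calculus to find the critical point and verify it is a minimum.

f(x,y,z) = 2x^2 + 2y^2 + z^2 + 8x - 12y + 4z + 4
df/dx = 4x + (8) = 0 => x = -2
df/dy = 4y + (-12) = 0 => y = 3
df/dz = 2z + (4) = 0 => z = -2
f(-2,3,-2) = 2*(-2)^2 + 2*(3)^2 + 1*(-2)^2 + 8*(-2) + -12*(3) + 4*(-2) + 4 = -26
Hessian is diagonal with entries 4, 4, 2 > 0, confirmed minimum.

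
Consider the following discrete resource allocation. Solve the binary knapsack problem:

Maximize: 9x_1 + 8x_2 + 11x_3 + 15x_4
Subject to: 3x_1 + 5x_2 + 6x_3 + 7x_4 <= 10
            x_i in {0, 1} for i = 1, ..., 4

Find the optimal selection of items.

Items: item 1 (v=9, w=3), item 2 (v=8, w=5), item 3 (v=11, w=6), item 4 (v=15, w=7)
Capacity: 10
Checking all 16 subsets (w = total weight, v = total value):
  {}: w = 0, v = 0
  {1}: w = 3, v = 9
  {2}: w = 5, v = 8
  {3}: w = 6, v = 11
  {4}: w = 7, v = 15
  {1, 2}: w = 8, v = 17
  {1, 3}: w = 9, v = 20
  {1, 4}: w = 10, v = 24
  {2, 3}: w = 11 > 10, infeasible
  {2, 4}: w = 12 > 10, infeasible
  {3, 4}: w = 13 > 10, infeasible
  {1, 2, 3}: w = 14 > 10, infeasible
  {1, 2, 4}: w = 15 > 10, infeasible
  {1, 3, 4}: w = 16 > 10, infeasible
  {2, 3, 4}: w = 18 > 10, infeasible
  {1, 2, 3, 4}: w = 21 > 10, infeasible
Best feasible subset: items [1, 4]
Total weight: 10 <= 10, total value: 24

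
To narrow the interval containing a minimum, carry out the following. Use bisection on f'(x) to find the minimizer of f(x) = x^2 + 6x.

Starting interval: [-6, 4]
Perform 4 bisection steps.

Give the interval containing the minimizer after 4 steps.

Finding critical point of f(x) = x^2 + 6x using bisection on f'(x) = 2x + 6.
f'(x) = 0 when x = -3.
Starting interval: [-6, 4]
Step 1: mid = -1, f'(mid) = 4, new interval = [-6, -1]
Step 2: mid = -7/2, f'(mid) = -1, new interval = [-7/2, -1]
Step 3: mid = -9/4, f'(mid) = 3/2, new interval = [-7/2, -9/4]
Step 4: mid = -23/8, f'(mid) = 1/4, new interval = [-7/2, -23/8]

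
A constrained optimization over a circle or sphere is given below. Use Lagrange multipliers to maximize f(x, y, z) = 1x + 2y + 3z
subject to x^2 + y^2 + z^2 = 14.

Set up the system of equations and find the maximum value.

Lagrange conditions: 1 = 2*lambda*x, 2 = 2*lambda*y, 3 = 2*lambda*z
So x:1 = y:2 = z:3, i.e. x = 1t, y = 2t, z = 3t
Constraint: t^2*(1^2 + 2^2 + 3^2) = 14
  t^2 * 14 = 14  =>  t = sqrt(1)
Maximum = 1*1t + 2*2t + 3*3t = 14*sqrt(1) = 14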